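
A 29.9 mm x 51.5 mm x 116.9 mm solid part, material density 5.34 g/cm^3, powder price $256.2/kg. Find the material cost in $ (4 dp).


V = 29.9 * 51.5 * 116.9 = 180008.465 mm^3 = 180.008465 cm^3
Mass = 180.008465 * 5.34 / 1000 = 0.9612452 kg
Cost = 0.9612452 * 256.2 = 246.271 $


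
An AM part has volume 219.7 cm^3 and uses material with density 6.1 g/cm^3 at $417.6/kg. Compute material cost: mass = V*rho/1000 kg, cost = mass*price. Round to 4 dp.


Mass = 219.7*6.1/1000 = 1.34017 kg
Cost = 1.34017 * 417.6 = 559.655 $


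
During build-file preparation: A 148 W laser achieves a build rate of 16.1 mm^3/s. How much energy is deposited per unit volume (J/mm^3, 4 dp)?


SE = 148 / 16.1 = 9.1925 J/mm^3


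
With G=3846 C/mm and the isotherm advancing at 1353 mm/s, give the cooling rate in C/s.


CR = 3846 * 1353 = 5203638 C/s


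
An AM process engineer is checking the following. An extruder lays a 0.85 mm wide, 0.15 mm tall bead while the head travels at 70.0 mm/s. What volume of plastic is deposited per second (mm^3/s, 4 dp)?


Rate = 0.85 * 0.15 * 70.0 = 8.925 mm^3/s


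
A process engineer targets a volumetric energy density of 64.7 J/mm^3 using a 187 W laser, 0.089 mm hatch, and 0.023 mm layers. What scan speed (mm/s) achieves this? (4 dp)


v = 187 / (64.7*0.089*0.023) = 1411.9505 mm/s


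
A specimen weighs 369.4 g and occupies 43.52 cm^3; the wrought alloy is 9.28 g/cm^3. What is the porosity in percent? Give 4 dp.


rho_part = 369.4 / 43.52 = 8.48805147 g/cm^3
Porosity = (1 - 8.48805147/9.28)*100 = 8.5339 %


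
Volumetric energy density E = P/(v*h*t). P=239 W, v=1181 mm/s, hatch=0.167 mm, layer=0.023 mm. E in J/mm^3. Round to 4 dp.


E = 239 / (1181*0.167*0.023) = 52.687 J/mm^3


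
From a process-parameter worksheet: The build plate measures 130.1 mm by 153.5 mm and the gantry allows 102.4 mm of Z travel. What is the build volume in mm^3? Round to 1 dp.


V = 130.1 * 153.5 * 102.4 = 2044963.8 mm^3


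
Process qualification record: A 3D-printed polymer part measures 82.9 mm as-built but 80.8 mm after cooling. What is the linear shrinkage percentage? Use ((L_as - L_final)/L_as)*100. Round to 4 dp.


Shrinkage = ((82.9-80.8)/82.9)*100 = 2.5332 %


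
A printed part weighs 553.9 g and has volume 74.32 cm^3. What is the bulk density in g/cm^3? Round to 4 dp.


rho = 553.9 / 74.32 = 7.4529 g/cm^3


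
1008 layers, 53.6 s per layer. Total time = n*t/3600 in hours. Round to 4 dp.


t = 1008 * 53.6 / 3600 = 15.008 hrs


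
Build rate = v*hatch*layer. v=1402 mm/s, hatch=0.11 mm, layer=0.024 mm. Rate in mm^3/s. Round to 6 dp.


Rate = 1402 * 0.11 * 0.024 = 3.70128 mm^3/s


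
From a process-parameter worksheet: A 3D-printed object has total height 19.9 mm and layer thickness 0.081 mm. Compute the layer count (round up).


Layers = ceil(19.9/0.081) = 246


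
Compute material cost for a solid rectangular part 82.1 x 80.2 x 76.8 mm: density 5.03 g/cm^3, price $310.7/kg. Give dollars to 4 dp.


V = 82.1 * 80.2 * 76.8 = 505683.456 mm^3 = 505.683456 cm^3
Mass = 505.683456 * 5.03 / 1000 = 2.54358778 kg
Cost = 2.54358778 * 310.7 = 790.2927 $


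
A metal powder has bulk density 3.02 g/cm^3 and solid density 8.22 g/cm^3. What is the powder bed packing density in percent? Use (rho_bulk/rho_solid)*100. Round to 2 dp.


Packing = (3.02/8.22)*100 = 36.74 %


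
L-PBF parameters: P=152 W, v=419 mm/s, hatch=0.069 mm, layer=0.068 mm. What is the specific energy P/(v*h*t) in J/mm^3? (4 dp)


Build rate = 419 * 0.069 * 0.068 = 1.965948 mm^3/s
SE = 152 / 1.965948 = 77.3164 J/mm^3


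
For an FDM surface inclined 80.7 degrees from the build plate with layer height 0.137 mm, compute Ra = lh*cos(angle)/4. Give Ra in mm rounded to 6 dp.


Ra = 0.137 * cos(80.7) / 4 = 0.005535 mm


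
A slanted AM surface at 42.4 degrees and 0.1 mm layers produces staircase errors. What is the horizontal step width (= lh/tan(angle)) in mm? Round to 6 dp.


step = 0.1 / tan(42.4) = 0.109514 mm


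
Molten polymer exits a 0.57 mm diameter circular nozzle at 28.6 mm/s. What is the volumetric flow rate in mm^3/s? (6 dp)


A = pi*(0.57/2)^2 = 0.25517586 mm^2
Q = 0.25517586 * 28.6 = 7.29803 mm^3/s


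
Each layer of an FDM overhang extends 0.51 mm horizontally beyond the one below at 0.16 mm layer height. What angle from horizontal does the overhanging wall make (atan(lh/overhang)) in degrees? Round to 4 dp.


angle = atan(0.16/0.51) = 17.418 degrees


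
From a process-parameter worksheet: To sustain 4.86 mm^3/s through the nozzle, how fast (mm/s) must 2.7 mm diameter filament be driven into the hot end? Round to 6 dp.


A = pi*(2.7/2)^2 = 5.725553
v = 4.86 / 5.725553 = 0.848826 mm/s


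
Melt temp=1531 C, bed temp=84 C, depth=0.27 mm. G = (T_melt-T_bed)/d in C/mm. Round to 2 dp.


G = (1531-84)/0.27 = 5359.26 C/mm


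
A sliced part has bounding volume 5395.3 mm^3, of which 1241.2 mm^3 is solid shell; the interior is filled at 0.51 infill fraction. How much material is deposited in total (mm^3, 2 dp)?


V_infill = (5395.3 - 1241.2) * 0.51 = 2118.59
V_total = 1241.2 + 2118.59 = 3359.79 mm^3


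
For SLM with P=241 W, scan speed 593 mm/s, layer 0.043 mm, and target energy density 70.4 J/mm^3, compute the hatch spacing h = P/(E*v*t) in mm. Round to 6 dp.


h = 241 / (70.4*593*0.043) = 0.134252 mm


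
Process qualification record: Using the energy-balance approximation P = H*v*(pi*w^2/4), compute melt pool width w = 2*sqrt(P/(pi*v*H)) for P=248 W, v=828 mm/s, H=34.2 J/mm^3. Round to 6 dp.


w = 2*sqrt(248/(pi*828*34.2)) = 0.105597 mm


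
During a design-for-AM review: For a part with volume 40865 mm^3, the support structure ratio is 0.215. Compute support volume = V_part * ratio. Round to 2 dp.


V_support = 40865 * 0.215 = 8785.98 mm^3


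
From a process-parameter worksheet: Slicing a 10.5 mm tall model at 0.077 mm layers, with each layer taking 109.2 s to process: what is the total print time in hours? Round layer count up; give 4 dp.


Layers = ceil(10.5/0.077) = 137
t = 137 * 109.2 / 3600 = 4.1557 hrs


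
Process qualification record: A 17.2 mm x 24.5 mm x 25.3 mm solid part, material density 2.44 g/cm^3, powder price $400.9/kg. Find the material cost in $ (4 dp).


V = 17.2 * 24.5 * 25.3 = 10661.42 mm^3 = 10.66142 cm^3
Mass = 10.66142 * 2.44 / 1000 = 0.02601386 kg
Cost = 0.02601386 * 400.9 = 10.429 $


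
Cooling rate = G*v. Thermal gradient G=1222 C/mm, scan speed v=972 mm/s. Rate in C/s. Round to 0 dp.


CR = 1222 * 972 = 1187784 C/s


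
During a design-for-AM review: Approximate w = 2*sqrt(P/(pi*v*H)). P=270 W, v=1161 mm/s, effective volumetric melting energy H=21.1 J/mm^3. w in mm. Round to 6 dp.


w = 2*sqrt(270/(pi*1161*21.1)) = 0.118462 mm


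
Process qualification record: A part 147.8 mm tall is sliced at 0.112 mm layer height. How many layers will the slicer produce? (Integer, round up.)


Layers = ceil(147.8/0.112) = 1320


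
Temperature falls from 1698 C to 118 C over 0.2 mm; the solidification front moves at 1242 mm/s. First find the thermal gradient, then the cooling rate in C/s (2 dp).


G = (1698-118)/0.2 = 7900.0 C/mm
CR = 7900.0 * 1242 = 9811800.0 C/s


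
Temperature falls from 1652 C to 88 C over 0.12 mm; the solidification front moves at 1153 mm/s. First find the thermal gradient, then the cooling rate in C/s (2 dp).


G = (1652-88)/0.12 = 13033.33333333 C/mm
CR = 13033.33333333 * 1153 = 15027433.33 C/s


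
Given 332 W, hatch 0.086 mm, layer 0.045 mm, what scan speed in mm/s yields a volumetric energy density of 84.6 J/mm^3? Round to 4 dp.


v = 332 / (84.6*0.086*0.045) = 1014.0439 mm/s


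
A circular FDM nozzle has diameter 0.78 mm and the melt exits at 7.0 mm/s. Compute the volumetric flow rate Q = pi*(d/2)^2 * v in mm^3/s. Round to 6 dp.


A = pi*(0.78/2)^2 = 0.47783624 mm^2
Q = 0.47783624 * 7.0 = 3.344854 mm^3/s


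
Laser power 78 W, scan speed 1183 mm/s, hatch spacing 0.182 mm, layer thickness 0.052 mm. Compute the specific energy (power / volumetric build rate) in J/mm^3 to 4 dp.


Build rate = 1183 * 0.182 * 0.052 = 11.195912 mm^3/s
SE = 78 / 11.195912 = 6.9668 J/mm^3


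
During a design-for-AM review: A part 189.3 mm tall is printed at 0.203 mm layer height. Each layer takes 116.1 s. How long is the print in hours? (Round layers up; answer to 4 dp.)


Layers = ceil(189.3/0.203) = 933
t = 933 * 116.1 / 3600 = 30.0893 hrs


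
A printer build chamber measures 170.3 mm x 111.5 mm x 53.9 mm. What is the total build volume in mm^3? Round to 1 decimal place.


V = 170.3 * 111.5 * 53.9 = 1023477.5 mm^3


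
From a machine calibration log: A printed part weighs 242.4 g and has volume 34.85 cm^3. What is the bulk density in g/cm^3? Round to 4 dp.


rho = 242.4 / 34.85 = 6.9555 g/cm^3


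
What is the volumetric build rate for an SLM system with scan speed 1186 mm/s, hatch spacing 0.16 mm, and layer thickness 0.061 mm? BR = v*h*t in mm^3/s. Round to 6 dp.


Rate = 1186 * 0.16 * 0.061 = 11.57536 mm^3/s


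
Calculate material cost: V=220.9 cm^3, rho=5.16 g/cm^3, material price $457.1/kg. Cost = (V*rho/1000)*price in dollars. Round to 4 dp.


Mass = 220.9*5.16/1000 = 1.139844 kg
Cost = 1.139844 * 457.1 = 521.0227 $


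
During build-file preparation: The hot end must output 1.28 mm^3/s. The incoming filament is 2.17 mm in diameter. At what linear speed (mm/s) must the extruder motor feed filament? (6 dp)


A = pi*(2.17/2)^2 = 3.698361
v = 1.28 / 3.698361 = 0.346099 mm/s


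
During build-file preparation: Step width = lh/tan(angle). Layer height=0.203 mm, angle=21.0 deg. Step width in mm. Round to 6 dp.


step = 0.203 / tan(21.0) = 0.528833 mm


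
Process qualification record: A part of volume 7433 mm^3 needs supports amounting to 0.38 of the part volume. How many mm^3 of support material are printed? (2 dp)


V_support = 7433 * 0.38 = 2824.54 mm^3


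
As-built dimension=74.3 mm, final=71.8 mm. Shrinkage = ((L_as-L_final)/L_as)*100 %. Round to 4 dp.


Shrinkage = ((74.3-71.8)/74.3)*100 = 3.3647 %


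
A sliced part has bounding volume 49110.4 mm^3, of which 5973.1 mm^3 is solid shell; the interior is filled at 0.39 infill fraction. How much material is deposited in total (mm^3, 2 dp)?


V_infill = (49110.4 - 5973.1) * 0.39 = 16823.55
V_total = 5973.1 + 16823.55 = 22796.65 mm^3


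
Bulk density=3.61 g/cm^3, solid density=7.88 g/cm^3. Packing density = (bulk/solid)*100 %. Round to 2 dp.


Packing = (3.61/7.88)*100 = 45.81 %


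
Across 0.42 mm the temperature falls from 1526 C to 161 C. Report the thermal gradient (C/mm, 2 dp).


G = (1526-161)/0.42 = 3250.0 C/mm


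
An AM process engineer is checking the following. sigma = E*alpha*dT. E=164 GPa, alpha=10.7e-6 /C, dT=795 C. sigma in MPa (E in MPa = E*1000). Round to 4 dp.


sigma = 164*1000 * 10.7e-6 * 795 = 1395.066 MPa


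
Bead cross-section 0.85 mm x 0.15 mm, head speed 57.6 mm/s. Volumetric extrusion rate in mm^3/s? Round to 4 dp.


Rate = 0.85 * 0.15 * 57.6 = 7.344 mm^3/s


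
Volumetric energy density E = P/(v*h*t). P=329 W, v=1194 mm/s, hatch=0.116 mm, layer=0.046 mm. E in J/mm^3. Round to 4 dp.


E = 329 / (1194*0.116*0.046) = 51.6388 J/mm^3


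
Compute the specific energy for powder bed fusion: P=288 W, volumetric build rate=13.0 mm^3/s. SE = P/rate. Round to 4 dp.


SE = 288 / 13.0 = 22.1538 J/mm^3


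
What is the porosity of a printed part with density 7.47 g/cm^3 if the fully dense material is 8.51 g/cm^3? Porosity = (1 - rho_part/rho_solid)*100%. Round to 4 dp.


Porosity = (1-7.47/8.51)*100 = 12.2209 %


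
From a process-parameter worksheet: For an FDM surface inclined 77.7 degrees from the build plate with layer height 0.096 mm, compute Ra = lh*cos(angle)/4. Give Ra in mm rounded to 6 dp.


Ra = 0.096 * cos(77.7) / 4 = 0.005113 mm


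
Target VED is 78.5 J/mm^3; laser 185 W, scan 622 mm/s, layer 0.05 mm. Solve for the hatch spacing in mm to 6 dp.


h = 185 / (78.5*622*0.05) = 0.075778 mm


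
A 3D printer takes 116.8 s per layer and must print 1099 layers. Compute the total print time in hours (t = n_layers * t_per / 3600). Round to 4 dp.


t = 1099 * 116.8 / 3600 = 35.6564 hrs


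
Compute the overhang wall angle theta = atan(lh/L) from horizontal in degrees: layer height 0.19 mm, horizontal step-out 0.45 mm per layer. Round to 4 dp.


angle = atan(0.19/0.45) = 22.8906 degrees


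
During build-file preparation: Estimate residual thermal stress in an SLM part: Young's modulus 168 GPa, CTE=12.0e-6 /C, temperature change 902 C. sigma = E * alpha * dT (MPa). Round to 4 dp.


sigma = 168*1000 * 12.0e-6 * 902 = 1818.432 MPa


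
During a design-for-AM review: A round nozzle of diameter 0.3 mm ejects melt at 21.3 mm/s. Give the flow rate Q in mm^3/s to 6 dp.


A = pi*(0.3/2)^2 = 0.07068583 mm^2
Q = 0.07068583 * 21.3 = 1.505608 mm^3/s


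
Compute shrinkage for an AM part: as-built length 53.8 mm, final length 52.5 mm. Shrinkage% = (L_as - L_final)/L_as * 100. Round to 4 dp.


Shrinkage = ((53.8-52.5)/53.8)*100 = 2.4164 %


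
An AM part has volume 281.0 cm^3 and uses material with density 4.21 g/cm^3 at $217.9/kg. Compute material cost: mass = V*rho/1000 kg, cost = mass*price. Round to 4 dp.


Mass = 281.0*4.21/1000 = 1.18301 kg
Cost = 1.18301 * 217.9 = 257.7779 $


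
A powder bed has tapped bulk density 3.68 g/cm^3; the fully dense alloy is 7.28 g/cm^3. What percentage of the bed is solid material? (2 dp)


Packing = (3.68/7.28)*100 = 50.55 %


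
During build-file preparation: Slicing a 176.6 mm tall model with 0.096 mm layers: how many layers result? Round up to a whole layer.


Layers = ceil(176.6/0.096) = 1840


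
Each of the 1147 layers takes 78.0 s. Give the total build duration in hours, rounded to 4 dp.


t = 1147 * 78.0 / 3600 = 24.8517 hrs


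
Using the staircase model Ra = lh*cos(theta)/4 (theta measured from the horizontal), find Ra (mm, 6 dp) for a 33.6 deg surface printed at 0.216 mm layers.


Ra = 0.216 * cos(33.6) / 4 = 0.044978 mm


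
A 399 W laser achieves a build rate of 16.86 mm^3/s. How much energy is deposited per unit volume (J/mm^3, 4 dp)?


SE = 399 / 16.86 = 23.6655 J/mm^3


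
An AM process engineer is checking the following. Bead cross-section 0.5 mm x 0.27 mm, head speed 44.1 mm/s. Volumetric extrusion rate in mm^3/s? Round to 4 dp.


Rate = 0.5 * 0.27 * 44.1 = 5.9535 mm^3/s


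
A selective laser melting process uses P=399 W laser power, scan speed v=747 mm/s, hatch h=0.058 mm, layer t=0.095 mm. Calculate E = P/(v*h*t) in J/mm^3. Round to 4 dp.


E = 399 / (747*0.058*0.095) = 96.9395 J/mm^3


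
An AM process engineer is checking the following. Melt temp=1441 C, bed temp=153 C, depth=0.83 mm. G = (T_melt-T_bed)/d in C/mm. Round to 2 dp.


G = (1441-153)/0.83 = 1551.81 C/mm


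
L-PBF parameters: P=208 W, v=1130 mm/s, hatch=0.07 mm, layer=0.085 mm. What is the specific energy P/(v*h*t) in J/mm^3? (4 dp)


Build rate = 1130 * 0.07 * 0.085 = 6.7235 mm^3/s
SE = 208 / 6.7235 = 30.9363 J/mm^3


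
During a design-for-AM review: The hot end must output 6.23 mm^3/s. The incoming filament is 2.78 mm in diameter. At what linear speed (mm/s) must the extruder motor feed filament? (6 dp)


A = pi*(2.78/2)^2 = 6.069871
v = 6.23 / 6.069871 = 1.026381 mm/s


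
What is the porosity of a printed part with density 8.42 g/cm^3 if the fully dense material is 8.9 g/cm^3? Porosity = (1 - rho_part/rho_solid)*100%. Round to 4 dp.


Porosity = (1-8.42/8.9)*100 = 5.3933 %


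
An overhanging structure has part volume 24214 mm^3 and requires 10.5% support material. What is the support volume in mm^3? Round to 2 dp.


V_support = 24214 * 0.105 = 2542.47 mm^3


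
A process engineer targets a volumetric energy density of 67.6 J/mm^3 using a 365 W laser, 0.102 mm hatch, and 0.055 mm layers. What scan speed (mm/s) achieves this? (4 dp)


v = 365 / (67.6*0.102*0.055) = 962.4614 mm/s


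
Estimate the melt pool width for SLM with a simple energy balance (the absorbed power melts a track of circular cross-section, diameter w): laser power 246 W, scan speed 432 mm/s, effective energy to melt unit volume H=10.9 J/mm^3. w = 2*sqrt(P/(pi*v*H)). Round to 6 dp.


w = 2*sqrt(246/(pi*432*10.9)) = 0.25791 mm


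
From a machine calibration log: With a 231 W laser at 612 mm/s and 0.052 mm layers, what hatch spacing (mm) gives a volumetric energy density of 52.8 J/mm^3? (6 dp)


h = 231 / (52.8*612*0.052) = 0.137475 mm


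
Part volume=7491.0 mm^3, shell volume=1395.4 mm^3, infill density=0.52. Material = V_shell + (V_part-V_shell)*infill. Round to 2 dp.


V_infill = (7491.0 - 1395.4) * 0.52 = 3169.71
V_total = 1395.4 + 3169.71 = 4565.11 mm^3


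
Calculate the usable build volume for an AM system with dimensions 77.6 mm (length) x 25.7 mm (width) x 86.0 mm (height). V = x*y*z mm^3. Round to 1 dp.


V = 77.6 * 25.7 * 86.0 = 171511.5 mm^3


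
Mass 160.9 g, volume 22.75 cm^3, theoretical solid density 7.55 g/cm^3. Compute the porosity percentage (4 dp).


rho_part = 160.9 / 22.75 = 7.07252747 g/cm^3
Porosity = (1 - 7.07252747/7.55)*100 = 6.3241 %


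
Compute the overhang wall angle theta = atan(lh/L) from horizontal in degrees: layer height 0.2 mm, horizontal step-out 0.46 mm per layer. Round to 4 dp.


angle = atan(0.2/0.46) = 23.4986 degrees


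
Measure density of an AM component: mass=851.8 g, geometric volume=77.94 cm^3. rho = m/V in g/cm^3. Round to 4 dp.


rho = 851.8 / 77.94 = 10.9289 g/cm^3


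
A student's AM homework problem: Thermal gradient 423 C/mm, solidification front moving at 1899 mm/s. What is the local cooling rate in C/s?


CR = 423 * 1899 = 803277 C/s


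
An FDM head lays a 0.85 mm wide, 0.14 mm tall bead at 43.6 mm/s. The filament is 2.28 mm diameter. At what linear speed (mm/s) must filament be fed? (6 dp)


Q = 0.85 * 0.14 * 43.6 = 5.1884 mm^3/s
A_fil = pi*(2.28/2)^2 = 4.08281381 mm^2
v_feed = 5.1884 / 4.08281381 = 1.27079 mm/s


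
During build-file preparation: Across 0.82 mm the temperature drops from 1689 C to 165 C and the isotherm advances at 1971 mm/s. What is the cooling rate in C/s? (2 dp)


G = (1689-165)/0.82 = 1858.53658537 C/mm
CR = 1858.53658537 * 1971 = 3663175.61 C/s


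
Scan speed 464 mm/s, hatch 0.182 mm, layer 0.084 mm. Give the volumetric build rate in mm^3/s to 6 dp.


Rate = 464 * 0.182 * 0.084 = 7.093632 mm^3/s


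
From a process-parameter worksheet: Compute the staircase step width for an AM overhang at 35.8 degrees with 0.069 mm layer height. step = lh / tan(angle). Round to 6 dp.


step = 0.069 / tan(35.8) = 0.095671 mm


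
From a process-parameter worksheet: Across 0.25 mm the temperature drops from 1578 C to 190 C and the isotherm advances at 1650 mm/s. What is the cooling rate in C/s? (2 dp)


G = (1578-190)/0.25 = 5552.0 C/mm
CR = 5552.0 * 1650 = 9160800.0 C/s


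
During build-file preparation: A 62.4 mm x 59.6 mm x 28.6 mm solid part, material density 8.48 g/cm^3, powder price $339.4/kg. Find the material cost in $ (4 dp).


V = 62.4 * 59.6 * 28.6 = 106364.544 mm^3 = 106.364544 cm^3
Mass = 106.364544 * 8.48 / 1000 = 0.90197133 kg
Cost = 0.90197133 * 339.4 = 306.1291 $


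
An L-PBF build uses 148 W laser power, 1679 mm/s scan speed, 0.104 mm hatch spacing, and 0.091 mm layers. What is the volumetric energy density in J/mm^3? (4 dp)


E = 148 / (1679*0.104*0.091) = 9.314 J/mm^3


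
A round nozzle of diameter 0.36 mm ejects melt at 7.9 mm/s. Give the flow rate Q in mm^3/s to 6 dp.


A = pi*(0.36/2)^2 = 0.1017876 mm^2
Q = 0.1017876 * 7.9 = 0.804122 mm^3/s


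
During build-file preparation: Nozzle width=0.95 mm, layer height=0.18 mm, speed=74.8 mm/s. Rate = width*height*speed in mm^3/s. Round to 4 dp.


Rate = 0.95 * 0.18 * 74.8 = 12.7908 mm^3/s


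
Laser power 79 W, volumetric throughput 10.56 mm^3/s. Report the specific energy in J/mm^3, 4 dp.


SE = 79 / 10.56 = 7.4811 J/mm^3


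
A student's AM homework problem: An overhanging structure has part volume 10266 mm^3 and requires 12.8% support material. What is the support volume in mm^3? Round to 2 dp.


V_support = 10266 * 0.128 = 1314.05 mm^3


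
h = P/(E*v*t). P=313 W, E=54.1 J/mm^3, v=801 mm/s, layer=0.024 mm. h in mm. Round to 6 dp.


h = 313 / (54.1*801*0.024) = 0.300956 mm


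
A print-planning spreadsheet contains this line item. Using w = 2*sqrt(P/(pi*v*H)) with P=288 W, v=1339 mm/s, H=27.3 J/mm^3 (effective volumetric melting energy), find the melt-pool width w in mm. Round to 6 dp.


w = 2*sqrt(288/(pi*1339*27.3)) = 0.100157 mm


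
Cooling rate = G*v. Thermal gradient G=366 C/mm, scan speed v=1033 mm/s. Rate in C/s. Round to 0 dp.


CR = 366 * 1033 = 378078 C/s


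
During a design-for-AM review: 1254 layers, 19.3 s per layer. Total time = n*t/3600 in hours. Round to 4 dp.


t = 1254 * 19.3 / 3600 = 6.7228 hrs


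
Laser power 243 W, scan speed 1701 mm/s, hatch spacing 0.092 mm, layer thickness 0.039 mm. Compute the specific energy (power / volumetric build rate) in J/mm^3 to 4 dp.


Build rate = 1701 * 0.092 * 0.039 = 6.103188 mm^3/s
SE = 243 / 6.103188 = 39.8153 J/mm^3


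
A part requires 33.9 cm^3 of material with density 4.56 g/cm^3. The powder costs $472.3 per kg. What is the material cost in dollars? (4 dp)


Mass = 33.9*4.56/1000 = 0.154584 kg
Cost = 0.154584 * 472.3 = 73.01 $


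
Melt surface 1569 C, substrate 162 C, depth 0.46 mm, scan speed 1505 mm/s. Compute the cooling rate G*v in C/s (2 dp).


G = (1569-162)/0.46 = 3058.69565217 C/mm
CR = 3058.69565217 * 1505 = 4603336.96 C/s


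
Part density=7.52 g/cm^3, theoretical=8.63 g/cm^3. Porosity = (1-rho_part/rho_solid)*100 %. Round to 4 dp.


Porosity = (1-7.52/8.63)*100 = 12.8621 %


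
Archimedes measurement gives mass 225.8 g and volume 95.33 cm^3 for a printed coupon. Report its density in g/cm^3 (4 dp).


rho = 225.8 / 95.33 = 2.3686 g/cm^3


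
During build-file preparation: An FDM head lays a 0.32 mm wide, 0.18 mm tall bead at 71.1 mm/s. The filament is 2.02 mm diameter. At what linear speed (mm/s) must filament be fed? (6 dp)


Q = 0.32 * 0.18 * 71.1 = 4.09536 mm^3/s
A_fil = pi*(2.02/2)^2 = 3.20473867 mm^2
v_feed = 4.09536 / 3.20473867 = 1.277908 mm/s


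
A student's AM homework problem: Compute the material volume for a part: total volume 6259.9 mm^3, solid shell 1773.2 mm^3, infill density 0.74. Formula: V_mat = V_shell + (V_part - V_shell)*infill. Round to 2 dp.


V_infill = (6259.9 - 1773.2) * 0.74 = 3320.16
V_total = 1773.2 + 3320.16 = 5093.36 mm^3


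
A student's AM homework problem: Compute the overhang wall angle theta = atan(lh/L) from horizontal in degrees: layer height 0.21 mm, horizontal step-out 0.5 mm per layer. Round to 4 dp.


angle = atan(0.21/0.5) = 22.7824 degrees


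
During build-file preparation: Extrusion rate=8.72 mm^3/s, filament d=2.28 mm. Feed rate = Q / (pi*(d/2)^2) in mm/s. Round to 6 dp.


A = pi*(2.28/2)^2 = 4.082814
v = 8.72 / 4.082814 = 2.135782 mm/s


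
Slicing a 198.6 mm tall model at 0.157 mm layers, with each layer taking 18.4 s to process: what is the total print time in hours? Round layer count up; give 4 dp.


Layers = ceil(198.6/0.157) = 1265
t = 1265 * 18.4 / 3600 = 6.4656 hrs


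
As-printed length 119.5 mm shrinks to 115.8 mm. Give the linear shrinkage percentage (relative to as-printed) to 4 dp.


Shrinkage = ((119.5-115.8)/119.5)*100 = 3.0962 %


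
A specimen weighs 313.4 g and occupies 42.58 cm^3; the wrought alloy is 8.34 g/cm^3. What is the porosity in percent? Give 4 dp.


rho_part = 313.4 / 42.58 = 7.36026303 g/cm^3
Porosity = (1 - 7.36026303/8.34)*100 = 11.7474 %


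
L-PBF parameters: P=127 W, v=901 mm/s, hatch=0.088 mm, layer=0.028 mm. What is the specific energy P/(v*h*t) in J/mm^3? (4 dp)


Build rate = 901 * 0.088 * 0.028 = 2.220064 mm^3/s
SE = 127 / 2.220064 = 57.2056 J/mm^3


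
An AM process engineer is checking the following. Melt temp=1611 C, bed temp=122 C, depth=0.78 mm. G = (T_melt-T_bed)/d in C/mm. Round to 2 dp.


G = (1611-122)/0.78 = 1908.97 C/mm


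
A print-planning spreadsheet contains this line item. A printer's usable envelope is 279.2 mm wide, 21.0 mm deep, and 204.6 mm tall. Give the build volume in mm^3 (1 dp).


V = 279.2 * 21.0 * 204.6 = 1199610.7 mm^3


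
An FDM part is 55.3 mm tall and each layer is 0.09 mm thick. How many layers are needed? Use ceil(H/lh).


Layers = ceil(55.3/0.09) = 615


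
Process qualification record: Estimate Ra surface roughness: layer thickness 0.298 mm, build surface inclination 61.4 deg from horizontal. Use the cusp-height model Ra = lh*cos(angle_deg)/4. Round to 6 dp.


Ra = 0.298 * cos(61.4) / 4 = 0.035663 mm


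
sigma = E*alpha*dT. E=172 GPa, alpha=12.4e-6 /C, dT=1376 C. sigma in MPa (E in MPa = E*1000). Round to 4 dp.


sigma = 172*1000 * 12.4e-6 * 1376 = 2934.7328 MPa


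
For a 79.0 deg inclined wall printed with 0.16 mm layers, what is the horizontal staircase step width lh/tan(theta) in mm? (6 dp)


step = 0.16 / tan(79.0) = 0.031101 mm


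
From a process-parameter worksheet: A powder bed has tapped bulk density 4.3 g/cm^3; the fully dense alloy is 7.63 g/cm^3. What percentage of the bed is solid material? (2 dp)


Packing = (4.3/7.63)*100 = 56.36 %


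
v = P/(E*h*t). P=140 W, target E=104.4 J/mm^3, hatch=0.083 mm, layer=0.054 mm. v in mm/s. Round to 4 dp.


v = 140 / (104.4*0.083*0.054) = 299.1959 mm/s


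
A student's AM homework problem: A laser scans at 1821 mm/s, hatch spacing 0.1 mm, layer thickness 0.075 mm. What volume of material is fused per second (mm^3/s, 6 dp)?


Rate = 1821 * 0.1 * 0.075 = 13.6575 mm^3/s


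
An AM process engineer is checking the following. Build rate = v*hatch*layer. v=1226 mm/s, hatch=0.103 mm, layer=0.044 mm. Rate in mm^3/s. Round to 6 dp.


Rate = 1226 * 0.103 * 0.044 = 5.556232 mm^3/s


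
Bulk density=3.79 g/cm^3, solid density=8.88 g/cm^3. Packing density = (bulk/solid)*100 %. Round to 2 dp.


Packing = (3.79/8.88)*100 = 42.68 %


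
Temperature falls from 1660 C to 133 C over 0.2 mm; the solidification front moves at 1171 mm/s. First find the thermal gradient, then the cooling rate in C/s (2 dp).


G = (1660-133)/0.2 = 7635.0 C/mm
CR = 7635.0 * 1171 = 8940585.0 C/s


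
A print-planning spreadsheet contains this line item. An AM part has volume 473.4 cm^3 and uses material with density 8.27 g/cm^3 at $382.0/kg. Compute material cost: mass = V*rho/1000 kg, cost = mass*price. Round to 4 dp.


Mass = 473.4*8.27/1000 = 3.915018 kg
Cost = 3.915018 * 382.0 = 1495.5369 $


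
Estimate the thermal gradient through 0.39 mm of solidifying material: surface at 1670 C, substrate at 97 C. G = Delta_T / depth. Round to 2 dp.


G = (1670-97)/0.39 = 4033.33 C/mm


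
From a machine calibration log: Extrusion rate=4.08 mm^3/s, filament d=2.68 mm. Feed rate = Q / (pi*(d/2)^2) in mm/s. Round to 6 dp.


A = pi*(2.68/2)^2 = 5.641044
v = 4.08 / 5.641044 = 0.72327 mm/s


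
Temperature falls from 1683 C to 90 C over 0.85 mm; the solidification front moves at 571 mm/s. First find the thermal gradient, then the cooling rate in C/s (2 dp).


G = (1683-90)/0.85 = 1874.11764706 C/mm
CR = 1874.11764706 * 571 = 1070121.18 C/s


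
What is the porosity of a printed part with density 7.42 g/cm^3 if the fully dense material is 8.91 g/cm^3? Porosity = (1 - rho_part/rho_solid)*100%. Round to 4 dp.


Porosity = (1-7.42/8.91)*100 = 16.7228 %


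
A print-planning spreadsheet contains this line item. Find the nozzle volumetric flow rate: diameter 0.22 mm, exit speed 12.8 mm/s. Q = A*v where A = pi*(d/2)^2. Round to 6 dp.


A = pi*(0.22/2)^2 = 0.03801327 mm^2
Q = 0.03801327 * 12.8 = 0.48657 mm^3/s


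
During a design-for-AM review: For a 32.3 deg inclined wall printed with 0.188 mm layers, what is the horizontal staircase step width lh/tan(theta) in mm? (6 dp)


step = 0.188 / tan(32.3) = 0.297387 mm


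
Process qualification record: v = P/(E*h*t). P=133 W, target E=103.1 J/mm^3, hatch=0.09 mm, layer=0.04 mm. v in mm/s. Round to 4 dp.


v = 133 / (103.1*0.09*0.04) = 358.336 mm/s


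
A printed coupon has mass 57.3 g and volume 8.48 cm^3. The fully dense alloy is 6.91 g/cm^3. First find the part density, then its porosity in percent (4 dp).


rho_part = 57.3 / 8.48 = 6.75707547 g/cm^3
Porosity = (1 - 6.75707547/6.91)*100 = 2.2131 %


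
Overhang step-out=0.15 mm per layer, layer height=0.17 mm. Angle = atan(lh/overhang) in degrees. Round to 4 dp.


angle = atan(0.17/0.15) = 48.5763 degrees


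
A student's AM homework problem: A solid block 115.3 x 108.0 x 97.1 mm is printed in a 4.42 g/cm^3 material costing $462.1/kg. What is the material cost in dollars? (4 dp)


V = 115.3 * 108.0 * 97.1 = 1209128.04 mm^3 = 1209.12804 cm^3
Mass = 1209.12804 * 4.42 / 1000 = 5.34434594 kg
Cost = 5.34434594 * 462.1 = 2469.6223 $


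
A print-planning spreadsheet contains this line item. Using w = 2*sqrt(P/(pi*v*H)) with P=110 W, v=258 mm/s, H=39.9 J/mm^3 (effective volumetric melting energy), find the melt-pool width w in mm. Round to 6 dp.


w = 2*sqrt(110/(pi*258*39.9)) = 0.116642 mm


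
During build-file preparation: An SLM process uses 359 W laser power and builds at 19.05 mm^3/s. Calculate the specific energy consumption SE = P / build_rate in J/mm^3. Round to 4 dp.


SE = 359 / 19.05 = 18.8451 J/mm^3


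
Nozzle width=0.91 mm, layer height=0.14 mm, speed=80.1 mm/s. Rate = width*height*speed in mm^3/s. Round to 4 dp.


Rate = 0.91 * 0.14 * 80.1 = 10.2047 mm^3/s


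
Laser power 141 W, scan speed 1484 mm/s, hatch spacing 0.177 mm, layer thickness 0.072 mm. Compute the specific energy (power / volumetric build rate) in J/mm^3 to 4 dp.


Build rate = 1484 * 0.177 * 0.072 = 18.912096 mm^3/s
SE = 141 / 18.912096 = 7.4555 J/mm^3


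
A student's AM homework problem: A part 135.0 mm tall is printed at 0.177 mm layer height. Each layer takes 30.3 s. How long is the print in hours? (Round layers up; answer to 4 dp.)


Layers = ceil(135.0/0.177) = 763
t = 763 * 30.3 / 3600 = 6.4219 hrs


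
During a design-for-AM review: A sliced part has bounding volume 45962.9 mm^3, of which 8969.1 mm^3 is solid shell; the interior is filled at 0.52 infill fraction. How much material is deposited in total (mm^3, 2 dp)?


V_infill = (45962.9 - 8969.1) * 0.52 = 19236.78
V_total = 8969.1 + 19236.78 = 28205.88 mm^3


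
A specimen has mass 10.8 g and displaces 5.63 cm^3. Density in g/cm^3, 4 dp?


rho = 10.8 / 5.63 = 1.9183 g/cm^3


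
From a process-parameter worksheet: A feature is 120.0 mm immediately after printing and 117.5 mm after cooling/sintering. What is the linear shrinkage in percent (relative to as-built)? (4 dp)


Shrinkage = ((120.0-117.5)/120.0)*100 = 2.0833 %


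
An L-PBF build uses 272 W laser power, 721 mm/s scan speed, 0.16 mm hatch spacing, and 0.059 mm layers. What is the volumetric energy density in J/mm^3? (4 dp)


E = 272 / (721*0.16*0.059) = 39.9633 J/mm^3


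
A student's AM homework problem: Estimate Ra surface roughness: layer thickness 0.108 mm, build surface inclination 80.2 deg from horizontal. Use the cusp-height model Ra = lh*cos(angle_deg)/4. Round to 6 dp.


Ra = 0.108 * cos(80.2) / 4 = 0.004596 mm


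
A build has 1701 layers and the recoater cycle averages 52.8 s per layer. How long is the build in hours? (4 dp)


t = 1701 * 52.8 / 3600 = 24.948 hrs


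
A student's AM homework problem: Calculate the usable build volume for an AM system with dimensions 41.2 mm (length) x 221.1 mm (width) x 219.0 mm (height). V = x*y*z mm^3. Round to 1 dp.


V = 41.2 * 221.1 * 219.0 = 1994941.1 mm^3


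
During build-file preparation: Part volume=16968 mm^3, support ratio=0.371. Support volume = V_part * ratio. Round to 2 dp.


V_support = 16968 * 0.371 = 6295.13 mm^3


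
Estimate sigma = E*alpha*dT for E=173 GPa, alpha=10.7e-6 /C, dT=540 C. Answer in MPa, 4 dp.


sigma = 173*1000 * 10.7e-6 * 540 = 999.594 MPa


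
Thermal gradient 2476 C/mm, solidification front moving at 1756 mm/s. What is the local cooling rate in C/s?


CR = 2476 * 1756 = 4347856 C/s


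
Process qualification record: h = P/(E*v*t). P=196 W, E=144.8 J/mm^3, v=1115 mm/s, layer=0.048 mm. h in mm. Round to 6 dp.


h = 196 / (144.8*1115*0.048) = 0.025291 mm


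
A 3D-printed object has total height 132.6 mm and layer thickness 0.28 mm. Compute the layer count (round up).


Layers = ceil(132.6/0.28) = 474


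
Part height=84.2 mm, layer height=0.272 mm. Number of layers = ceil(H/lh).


Layers = ceil(84.2/0.272) = 310


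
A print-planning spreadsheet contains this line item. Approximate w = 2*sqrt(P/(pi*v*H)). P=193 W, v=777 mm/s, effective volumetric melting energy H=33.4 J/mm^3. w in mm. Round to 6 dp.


w = 2*sqrt(193/(pi*777*33.4)) = 0.097308 mm


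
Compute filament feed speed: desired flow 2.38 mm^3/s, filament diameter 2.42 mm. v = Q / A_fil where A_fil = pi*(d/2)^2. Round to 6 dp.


A = pi*(2.42/2)^2 = 4.599606
v = 2.38 / 4.599606 = 0.517436 mm/s


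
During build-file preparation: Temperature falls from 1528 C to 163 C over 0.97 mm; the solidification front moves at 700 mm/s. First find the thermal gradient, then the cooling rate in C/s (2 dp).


G = (1528-163)/0.97 = 1407.21649485 C/mm
CR = 1407.21649485 * 700 = 985051.55 C/s


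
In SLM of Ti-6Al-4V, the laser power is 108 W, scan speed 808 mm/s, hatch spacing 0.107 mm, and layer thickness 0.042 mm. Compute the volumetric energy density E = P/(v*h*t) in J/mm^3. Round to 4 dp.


E = 108 / (808*0.107*0.042) = 29.7426 J/mm^3


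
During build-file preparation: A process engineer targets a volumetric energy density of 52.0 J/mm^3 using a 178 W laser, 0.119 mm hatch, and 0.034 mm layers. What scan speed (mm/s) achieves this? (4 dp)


v = 178 / (52.0*0.119*0.034) = 846.0398 mm/s


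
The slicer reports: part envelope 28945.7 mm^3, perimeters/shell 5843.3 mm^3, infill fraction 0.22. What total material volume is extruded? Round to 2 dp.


V_infill = (28945.7 - 5843.3) * 0.22 = 5082.53
V_total = 5843.3 + 5082.53 = 10925.83 mm^3


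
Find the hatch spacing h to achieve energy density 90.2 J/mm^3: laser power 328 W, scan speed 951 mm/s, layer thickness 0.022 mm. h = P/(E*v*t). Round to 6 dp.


h = 328 / (90.2*951*0.022) = 0.173806 mm


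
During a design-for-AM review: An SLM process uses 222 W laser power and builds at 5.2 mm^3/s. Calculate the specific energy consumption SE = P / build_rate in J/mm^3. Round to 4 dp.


SE = 222 / 5.2 = 42.6923 J/mm^3


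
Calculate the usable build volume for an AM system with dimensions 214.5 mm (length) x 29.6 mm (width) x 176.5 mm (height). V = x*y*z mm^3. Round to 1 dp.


V = 214.5 * 29.6 * 176.5 = 1120633.8 mm^3


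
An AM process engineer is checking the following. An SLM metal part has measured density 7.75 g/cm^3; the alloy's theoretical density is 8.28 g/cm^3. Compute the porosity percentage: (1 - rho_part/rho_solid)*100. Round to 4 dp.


Porosity = (1-7.75/8.28)*100 = 6.401 %


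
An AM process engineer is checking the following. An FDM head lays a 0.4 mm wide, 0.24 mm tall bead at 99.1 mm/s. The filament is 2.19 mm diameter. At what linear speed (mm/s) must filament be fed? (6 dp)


Q = 0.4 * 0.24 * 99.1 = 9.5136 mm^3/s
A_fil = pi*(2.19/2)^2 = 3.76684813 mm^2
v_feed = 9.5136 / 3.76684813 = 2.525613 mm/s


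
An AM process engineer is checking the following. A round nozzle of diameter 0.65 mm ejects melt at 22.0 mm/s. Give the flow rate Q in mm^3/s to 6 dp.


A = pi*(0.65/2)^2 = 0.33183072 mm^2
Q = 0.33183072 * 22.0 = 7.300276 mm^3/s


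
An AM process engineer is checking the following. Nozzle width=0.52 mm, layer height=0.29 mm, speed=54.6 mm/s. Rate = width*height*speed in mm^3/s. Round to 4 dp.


Rate = 0.52 * 0.29 * 54.6 = 8.2337 mm^3/s


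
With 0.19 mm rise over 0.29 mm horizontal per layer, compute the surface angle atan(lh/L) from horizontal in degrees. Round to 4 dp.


angle = atan(0.19/0.29) = 33.2317 degrees


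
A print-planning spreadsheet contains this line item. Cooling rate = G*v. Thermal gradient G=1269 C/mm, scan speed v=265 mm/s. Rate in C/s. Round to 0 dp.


CR = 1269 * 265 = 336285 C/s


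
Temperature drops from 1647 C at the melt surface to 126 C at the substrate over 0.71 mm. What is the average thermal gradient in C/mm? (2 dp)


G = (1647-126)/0.71 = 2142.25 C/mm


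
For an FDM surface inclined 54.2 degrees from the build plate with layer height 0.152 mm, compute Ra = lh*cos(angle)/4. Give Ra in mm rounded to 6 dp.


Ra = 0.152 * cos(54.2) / 4 = 0.022228 mm


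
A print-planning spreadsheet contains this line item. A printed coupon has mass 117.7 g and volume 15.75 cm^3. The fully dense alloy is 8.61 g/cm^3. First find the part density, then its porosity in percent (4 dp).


rho_part = 117.7 / 15.75 = 7.47301587 g/cm^3
Porosity = (1 - 7.47301587/8.61)*100 = 13.2054 %


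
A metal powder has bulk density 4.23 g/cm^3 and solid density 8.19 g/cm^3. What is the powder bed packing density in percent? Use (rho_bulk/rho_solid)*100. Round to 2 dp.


Packing = (4.23/8.19)*100 = 51.65 %


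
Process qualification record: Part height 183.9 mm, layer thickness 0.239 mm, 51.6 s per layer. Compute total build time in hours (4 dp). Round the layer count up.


Layers = ceil(183.9/0.239) = 770
t = 770 * 51.6 / 3600 = 11.0367 hrs


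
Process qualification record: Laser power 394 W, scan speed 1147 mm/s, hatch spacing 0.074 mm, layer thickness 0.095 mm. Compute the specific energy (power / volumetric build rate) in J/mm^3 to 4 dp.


Build rate = 1147 * 0.074 * 0.095 = 8.06341 mm^3/s
SE = 394 / 8.06341 = 48.8627 J/mm^3


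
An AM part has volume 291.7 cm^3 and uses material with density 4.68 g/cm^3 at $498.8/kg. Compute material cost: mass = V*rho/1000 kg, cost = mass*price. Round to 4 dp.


Mass = 291.7*4.68/1000 = 1.365156 kg
Cost = 1.365156 * 498.8 = 680.9398 $


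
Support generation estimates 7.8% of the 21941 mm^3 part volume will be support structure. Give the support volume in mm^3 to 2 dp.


V_support = 21941 * 0.078 = 1711.4 mm^3


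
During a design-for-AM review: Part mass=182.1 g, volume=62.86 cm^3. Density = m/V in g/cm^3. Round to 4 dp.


rho = 182.1 / 62.86 = 2.8969 g/cm^3


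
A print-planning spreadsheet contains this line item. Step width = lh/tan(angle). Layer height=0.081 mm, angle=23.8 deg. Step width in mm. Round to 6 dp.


step = 0.081 / tan(23.8) = 0.183652 mm


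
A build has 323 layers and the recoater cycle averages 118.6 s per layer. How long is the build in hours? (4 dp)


t = 323 * 118.6 / 3600 = 10.6411 hrs


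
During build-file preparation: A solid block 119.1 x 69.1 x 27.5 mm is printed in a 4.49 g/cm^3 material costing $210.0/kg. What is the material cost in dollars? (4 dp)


V = 119.1 * 69.1 * 27.5 = 226319.775 mm^3 = 226.319775 cm^3
Mass = 226.319775 * 4.49 / 1000 = 1.01617579 kg
Cost = 1.01617579 * 210.0 = 213.3969 $


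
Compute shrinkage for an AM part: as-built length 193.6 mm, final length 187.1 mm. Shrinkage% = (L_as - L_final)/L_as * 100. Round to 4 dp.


Shrinkage = ((193.6-187.1)/193.6)*100 = 3.3574 %


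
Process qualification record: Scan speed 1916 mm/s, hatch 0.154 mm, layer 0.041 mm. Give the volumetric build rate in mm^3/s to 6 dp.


Rate = 1916 * 0.154 * 0.041 = 12.097624 mm^3/s


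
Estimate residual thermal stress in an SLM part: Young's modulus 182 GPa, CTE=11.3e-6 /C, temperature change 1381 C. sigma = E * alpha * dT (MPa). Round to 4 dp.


sigma = 182*1000 * 11.3e-6 * 1381 = 2840.1646 MPa
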